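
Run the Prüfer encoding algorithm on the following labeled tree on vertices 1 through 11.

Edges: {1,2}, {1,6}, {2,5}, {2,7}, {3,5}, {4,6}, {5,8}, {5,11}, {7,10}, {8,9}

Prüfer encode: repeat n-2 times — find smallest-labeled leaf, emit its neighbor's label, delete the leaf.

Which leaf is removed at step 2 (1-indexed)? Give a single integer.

Answer: 4

Derivation:
Step 1: current leaves = {3,4,9,10,11}. Remove leaf 3 (neighbor: 5).
Step 2: current leaves = {4,9,10,11}. Remove leaf 4 (neighbor: 6).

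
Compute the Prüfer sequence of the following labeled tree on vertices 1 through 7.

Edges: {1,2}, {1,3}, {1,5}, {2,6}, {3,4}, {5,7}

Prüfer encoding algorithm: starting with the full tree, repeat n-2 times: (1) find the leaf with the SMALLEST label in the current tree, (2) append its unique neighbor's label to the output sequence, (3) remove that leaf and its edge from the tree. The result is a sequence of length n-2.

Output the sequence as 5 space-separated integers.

Step 1: leaves = {4,6,7}. Remove smallest leaf 4, emit neighbor 3.
Step 2: leaves = {3,6,7}. Remove smallest leaf 3, emit neighbor 1.
Step 3: leaves = {6,7}. Remove smallest leaf 6, emit neighbor 2.
Step 4: leaves = {2,7}. Remove smallest leaf 2, emit neighbor 1.
Step 5: leaves = {1,7}. Remove smallest leaf 1, emit neighbor 5.
Done: 2 vertices remain (5, 7). Sequence = [3 1 2 1 5]

Answer: 3 1 2 1 5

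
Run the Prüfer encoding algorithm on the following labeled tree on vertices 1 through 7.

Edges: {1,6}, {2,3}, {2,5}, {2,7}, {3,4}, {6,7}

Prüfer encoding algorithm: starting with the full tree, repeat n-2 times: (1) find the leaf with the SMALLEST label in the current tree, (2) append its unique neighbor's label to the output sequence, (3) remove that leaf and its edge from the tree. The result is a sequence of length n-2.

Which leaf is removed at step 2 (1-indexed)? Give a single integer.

Answer: 4

Derivation:
Step 1: current leaves = {1,4,5}. Remove leaf 1 (neighbor: 6).
Step 2: current leaves = {4,5,6}. Remove leaf 4 (neighbor: 3).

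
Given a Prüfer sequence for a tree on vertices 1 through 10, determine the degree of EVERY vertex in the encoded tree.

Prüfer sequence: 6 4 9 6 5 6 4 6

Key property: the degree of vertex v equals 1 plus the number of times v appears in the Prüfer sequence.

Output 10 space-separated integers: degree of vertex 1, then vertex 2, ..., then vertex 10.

Answer: 1 1 1 3 2 5 1 1 2 1

Derivation:
p_1 = 6: count[6] becomes 1
p_2 = 4: count[4] becomes 1
p_3 = 9: count[9] becomes 1
p_4 = 6: count[6] becomes 2
p_5 = 5: count[5] becomes 1
p_6 = 6: count[6] becomes 3
p_7 = 4: count[4] becomes 2
p_8 = 6: count[6] becomes 4
Degrees (1 + count): deg[1]=1+0=1, deg[2]=1+0=1, deg[3]=1+0=1, deg[4]=1+2=3, deg[5]=1+1=2, deg[6]=1+4=5, deg[7]=1+0=1, deg[8]=1+0=1, deg[9]=1+1=2, deg[10]=1+0=1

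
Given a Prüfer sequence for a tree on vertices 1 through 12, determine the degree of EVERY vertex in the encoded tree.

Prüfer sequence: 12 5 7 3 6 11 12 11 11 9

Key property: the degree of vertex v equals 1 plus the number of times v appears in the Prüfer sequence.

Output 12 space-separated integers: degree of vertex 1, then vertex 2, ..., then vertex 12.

p_1 = 12: count[12] becomes 1
p_2 = 5: count[5] becomes 1
p_3 = 7: count[7] becomes 1
p_4 = 3: count[3] becomes 1
p_5 = 6: count[6] becomes 1
p_6 = 11: count[11] becomes 1
p_7 = 12: count[12] becomes 2
p_8 = 11: count[11] becomes 2
p_9 = 11: count[11] becomes 3
p_10 = 9: count[9] becomes 1
Degrees (1 + count): deg[1]=1+0=1, deg[2]=1+0=1, deg[3]=1+1=2, deg[4]=1+0=1, deg[5]=1+1=2, deg[6]=1+1=2, deg[7]=1+1=2, deg[8]=1+0=1, deg[9]=1+1=2, deg[10]=1+0=1, deg[11]=1+3=4, deg[12]=1+2=3

Answer: 1 1 2 1 2 2 2 1 2 1 4 3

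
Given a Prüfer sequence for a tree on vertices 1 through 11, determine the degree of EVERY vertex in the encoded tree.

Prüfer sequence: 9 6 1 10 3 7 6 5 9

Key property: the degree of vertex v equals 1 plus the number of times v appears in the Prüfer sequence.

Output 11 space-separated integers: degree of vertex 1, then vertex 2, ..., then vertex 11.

p_1 = 9: count[9] becomes 1
p_2 = 6: count[6] becomes 1
p_3 = 1: count[1] becomes 1
p_4 = 10: count[10] becomes 1
p_5 = 3: count[3] becomes 1
p_6 = 7: count[7] becomes 1
p_7 = 6: count[6] becomes 2
p_8 = 5: count[5] becomes 1
p_9 = 9: count[9] becomes 2
Degrees (1 + count): deg[1]=1+1=2, deg[2]=1+0=1, deg[3]=1+1=2, deg[4]=1+0=1, deg[5]=1+1=2, deg[6]=1+2=3, deg[7]=1+1=2, deg[8]=1+0=1, deg[9]=1+2=3, deg[10]=1+1=2, deg[11]=1+0=1

Answer: 2 1 2 1 2 3 2 1 3 2 1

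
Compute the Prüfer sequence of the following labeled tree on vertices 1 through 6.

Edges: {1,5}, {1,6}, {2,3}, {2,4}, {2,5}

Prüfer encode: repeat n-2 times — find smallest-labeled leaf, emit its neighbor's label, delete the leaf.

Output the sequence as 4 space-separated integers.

Step 1: leaves = {3,4,6}. Remove smallest leaf 3, emit neighbor 2.
Step 2: leaves = {4,6}. Remove smallest leaf 4, emit neighbor 2.
Step 3: leaves = {2,6}. Remove smallest leaf 2, emit neighbor 5.
Step 4: leaves = {5,6}. Remove smallest leaf 5, emit neighbor 1.
Done: 2 vertices remain (1, 6). Sequence = [2 2 5 1]

Answer: 2 2 5 1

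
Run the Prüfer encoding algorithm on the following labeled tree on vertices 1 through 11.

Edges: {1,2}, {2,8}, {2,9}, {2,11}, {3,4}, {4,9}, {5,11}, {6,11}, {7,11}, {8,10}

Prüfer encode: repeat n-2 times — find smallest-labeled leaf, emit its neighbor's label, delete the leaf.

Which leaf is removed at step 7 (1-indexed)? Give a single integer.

Answer: 9

Derivation:
Step 1: current leaves = {1,3,5,6,7,10}. Remove leaf 1 (neighbor: 2).
Step 2: current leaves = {3,5,6,7,10}. Remove leaf 3 (neighbor: 4).
Step 3: current leaves = {4,5,6,7,10}. Remove leaf 4 (neighbor: 9).
Step 4: current leaves = {5,6,7,9,10}. Remove leaf 5 (neighbor: 11).
Step 5: current leaves = {6,7,9,10}. Remove leaf 6 (neighbor: 11).
Step 6: current leaves = {7,9,10}. Remove leaf 7 (neighbor: 11).
Step 7: current leaves = {9,10,11}. Remove leaf 9 (neighbor: 2).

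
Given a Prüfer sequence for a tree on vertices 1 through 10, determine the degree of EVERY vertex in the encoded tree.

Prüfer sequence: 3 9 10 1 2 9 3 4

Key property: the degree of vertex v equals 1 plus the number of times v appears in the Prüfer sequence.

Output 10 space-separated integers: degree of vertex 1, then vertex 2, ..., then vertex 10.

Answer: 2 2 3 2 1 1 1 1 3 2

Derivation:
p_1 = 3: count[3] becomes 1
p_2 = 9: count[9] becomes 1
p_3 = 10: count[10] becomes 1
p_4 = 1: count[1] becomes 1
p_5 = 2: count[2] becomes 1
p_6 = 9: count[9] becomes 2
p_7 = 3: count[3] becomes 2
p_8 = 4: count[4] becomes 1
Degrees (1 + count): deg[1]=1+1=2, deg[2]=1+1=2, deg[3]=1+2=3, deg[4]=1+1=2, deg[5]=1+0=1, deg[6]=1+0=1, deg[7]=1+0=1, deg[8]=1+0=1, deg[9]=1+2=3, deg[10]=1+1=2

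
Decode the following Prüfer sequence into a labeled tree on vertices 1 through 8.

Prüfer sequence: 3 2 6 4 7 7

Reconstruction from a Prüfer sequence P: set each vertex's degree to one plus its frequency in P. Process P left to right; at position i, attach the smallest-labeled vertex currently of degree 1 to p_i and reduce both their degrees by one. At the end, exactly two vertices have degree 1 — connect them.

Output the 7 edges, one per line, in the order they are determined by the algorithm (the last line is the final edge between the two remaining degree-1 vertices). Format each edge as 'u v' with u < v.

Initial degrees: {1:1, 2:2, 3:2, 4:2, 5:1, 6:2, 7:3, 8:1}
Step 1: smallest deg-1 vertex = 1, p_1 = 3. Add edge {1,3}. Now deg[1]=0, deg[3]=1.
Step 2: smallest deg-1 vertex = 3, p_2 = 2. Add edge {2,3}. Now deg[3]=0, deg[2]=1.
Step 3: smallest deg-1 vertex = 2, p_3 = 6. Add edge {2,6}. Now deg[2]=0, deg[6]=1.
Step 4: smallest deg-1 vertex = 5, p_4 = 4. Add edge {4,5}. Now deg[5]=0, deg[4]=1.
Step 5: smallest deg-1 vertex = 4, p_5 = 7. Add edge {4,7}. Now deg[4]=0, deg[7]=2.
Step 6: smallest deg-1 vertex = 6, p_6 = 7. Add edge {6,7}. Now deg[6]=0, deg[7]=1.
Final: two remaining deg-1 vertices are 7, 8. Add edge {7,8}.

Answer: 1 3
2 3
2 6
4 5
4 7
6 7
7 8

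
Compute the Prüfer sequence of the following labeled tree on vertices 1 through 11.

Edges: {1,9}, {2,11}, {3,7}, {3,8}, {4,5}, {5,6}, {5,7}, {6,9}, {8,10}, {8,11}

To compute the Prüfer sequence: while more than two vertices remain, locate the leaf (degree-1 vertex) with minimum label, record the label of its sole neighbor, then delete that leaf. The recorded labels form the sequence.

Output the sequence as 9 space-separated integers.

Answer: 9 11 5 6 5 7 3 8 8

Derivation:
Step 1: leaves = {1,2,4,10}. Remove smallest leaf 1, emit neighbor 9.
Step 2: leaves = {2,4,9,10}. Remove smallest leaf 2, emit neighbor 11.
Step 3: leaves = {4,9,10,11}. Remove smallest leaf 4, emit neighbor 5.
Step 4: leaves = {9,10,11}. Remove smallest leaf 9, emit neighbor 6.
Step 5: leaves = {6,10,11}. Remove smallest leaf 6, emit neighbor 5.
Step 6: leaves = {5,10,11}. Remove smallest leaf 5, emit neighbor 7.
Step 7: leaves = {7,10,11}. Remove smallest leaf 7, emit neighbor 3.
Step 8: leaves = {3,10,11}. Remove smallest leaf 3, emit neighbor 8.
Step 9: leaves = {10,11}. Remove smallest leaf 10, emit neighbor 8.
Done: 2 vertices remain (8, 11). Sequence = [9 11 5 6 5 7 3 8 8]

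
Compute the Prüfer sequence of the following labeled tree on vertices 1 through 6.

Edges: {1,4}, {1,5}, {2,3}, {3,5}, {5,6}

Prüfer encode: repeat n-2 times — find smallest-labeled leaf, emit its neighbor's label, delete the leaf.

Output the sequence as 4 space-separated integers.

Answer: 3 5 1 5

Derivation:
Step 1: leaves = {2,4,6}. Remove smallest leaf 2, emit neighbor 3.
Step 2: leaves = {3,4,6}. Remove smallest leaf 3, emit neighbor 5.
Step 3: leaves = {4,6}. Remove smallest leaf 4, emit neighbor 1.
Step 4: leaves = {1,6}. Remove smallest leaf 1, emit neighbor 5.
Done: 2 vertices remain (5, 6). Sequence = [3 5 1 5]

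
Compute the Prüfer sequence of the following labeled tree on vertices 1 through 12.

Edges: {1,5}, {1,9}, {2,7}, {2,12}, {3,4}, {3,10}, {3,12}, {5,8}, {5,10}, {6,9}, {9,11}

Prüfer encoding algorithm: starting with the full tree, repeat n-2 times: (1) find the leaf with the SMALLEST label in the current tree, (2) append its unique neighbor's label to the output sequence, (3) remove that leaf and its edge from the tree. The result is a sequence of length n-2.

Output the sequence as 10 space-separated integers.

Answer: 3 9 2 12 5 9 1 5 10 3

Derivation:
Step 1: leaves = {4,6,7,8,11}. Remove smallest leaf 4, emit neighbor 3.
Step 2: leaves = {6,7,8,11}. Remove smallest leaf 6, emit neighbor 9.
Step 3: leaves = {7,8,11}. Remove smallest leaf 7, emit neighbor 2.
Step 4: leaves = {2,8,11}. Remove smallest leaf 2, emit neighbor 12.
Step 5: leaves = {8,11,12}. Remove smallest leaf 8, emit neighbor 5.
Step 6: leaves = {11,12}. Remove smallest leaf 11, emit neighbor 9.
Step 7: leaves = {9,12}. Remove smallest leaf 9, emit neighbor 1.
Step 8: leaves = {1,12}. Remove smallest leaf 1, emit neighbor 5.
Step 9: leaves = {5,12}. Remove smallest leaf 5, emit neighbor 10.
Step 10: leaves = {10,12}. Remove smallest leaf 10, emit neighbor 3.
Done: 2 vertices remain (3, 12). Sequence = [3 9 2 12 5 9 1 5 10 3]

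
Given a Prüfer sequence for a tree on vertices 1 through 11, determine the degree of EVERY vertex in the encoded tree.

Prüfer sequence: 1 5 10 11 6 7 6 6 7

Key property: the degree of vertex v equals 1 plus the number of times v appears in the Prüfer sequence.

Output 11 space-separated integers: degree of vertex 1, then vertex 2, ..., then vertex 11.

Answer: 2 1 1 1 2 4 3 1 1 2 2

Derivation:
p_1 = 1: count[1] becomes 1
p_2 = 5: count[5] becomes 1
p_3 = 10: count[10] becomes 1
p_4 = 11: count[11] becomes 1
p_5 = 6: count[6] becomes 1
p_6 = 7: count[7] becomes 1
p_7 = 6: count[6] becomes 2
p_8 = 6: count[6] becomes 3
p_9 = 7: count[7] becomes 2
Degrees (1 + count): deg[1]=1+1=2, deg[2]=1+0=1, deg[3]=1+0=1, deg[4]=1+0=1, deg[5]=1+1=2, deg[6]=1+3=4, deg[7]=1+2=3, deg[8]=1+0=1, deg[9]=1+0=1, deg[10]=1+1=2, deg[11]=1+1=2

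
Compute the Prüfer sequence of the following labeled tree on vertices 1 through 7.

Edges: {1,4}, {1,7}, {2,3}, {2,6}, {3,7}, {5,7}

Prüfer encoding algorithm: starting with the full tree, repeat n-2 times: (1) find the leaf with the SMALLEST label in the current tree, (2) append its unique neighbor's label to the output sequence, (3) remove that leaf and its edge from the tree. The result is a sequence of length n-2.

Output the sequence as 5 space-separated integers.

Step 1: leaves = {4,5,6}. Remove smallest leaf 4, emit neighbor 1.
Step 2: leaves = {1,5,6}. Remove smallest leaf 1, emit neighbor 7.
Step 3: leaves = {5,6}. Remove smallest leaf 5, emit neighbor 7.
Step 4: leaves = {6,7}. Remove smallest leaf 6, emit neighbor 2.
Step 5: leaves = {2,7}. Remove smallest leaf 2, emit neighbor 3.
Done: 2 vertices remain (3, 7). Sequence = [1 7 7 2 3]

Answer: 1 7 7 2 3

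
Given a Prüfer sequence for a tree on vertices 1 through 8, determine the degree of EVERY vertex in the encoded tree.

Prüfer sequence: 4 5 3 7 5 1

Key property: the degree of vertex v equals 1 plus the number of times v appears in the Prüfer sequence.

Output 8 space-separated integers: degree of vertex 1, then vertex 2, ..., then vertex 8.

Answer: 2 1 2 2 3 1 2 1

Derivation:
p_1 = 4: count[4] becomes 1
p_2 = 5: count[5] becomes 1
p_3 = 3: count[3] becomes 1
p_4 = 7: count[7] becomes 1
p_5 = 5: count[5] becomes 2
p_6 = 1: count[1] becomes 1
Degrees (1 + count): deg[1]=1+1=2, deg[2]=1+0=1, deg[3]=1+1=2, deg[4]=1+1=2, deg[5]=1+2=3, deg[6]=1+0=1, deg[7]=1+1=2, deg[8]=1+0=1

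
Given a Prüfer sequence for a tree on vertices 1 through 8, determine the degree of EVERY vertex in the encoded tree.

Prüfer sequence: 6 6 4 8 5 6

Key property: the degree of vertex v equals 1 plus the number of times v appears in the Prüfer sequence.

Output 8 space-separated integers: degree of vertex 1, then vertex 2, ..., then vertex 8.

Answer: 1 1 1 2 2 4 1 2

Derivation:
p_1 = 6: count[6] becomes 1
p_2 = 6: count[6] becomes 2
p_3 = 4: count[4] becomes 1
p_4 = 8: count[8] becomes 1
p_5 = 5: count[5] becomes 1
p_6 = 6: count[6] becomes 3
Degrees (1 + count): deg[1]=1+0=1, deg[2]=1+0=1, deg[3]=1+0=1, deg[4]=1+1=2, deg[5]=1+1=2, deg[6]=1+3=4, deg[7]=1+0=1, deg[8]=1+1=2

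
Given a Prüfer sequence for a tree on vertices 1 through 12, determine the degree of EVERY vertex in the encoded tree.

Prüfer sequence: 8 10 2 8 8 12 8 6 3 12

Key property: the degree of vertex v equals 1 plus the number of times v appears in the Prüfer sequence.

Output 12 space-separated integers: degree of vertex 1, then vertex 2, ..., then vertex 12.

Answer: 1 2 2 1 1 2 1 5 1 2 1 3

Derivation:
p_1 = 8: count[8] becomes 1
p_2 = 10: count[10] becomes 1
p_3 = 2: count[2] becomes 1
p_4 = 8: count[8] becomes 2
p_5 = 8: count[8] becomes 3
p_6 = 12: count[12] becomes 1
p_7 = 8: count[8] becomes 4
p_8 = 6: count[6] becomes 1
p_9 = 3: count[3] becomes 1
p_10 = 12: count[12] becomes 2
Degrees (1 + count): deg[1]=1+0=1, deg[2]=1+1=2, deg[3]=1+1=2, deg[4]=1+0=1, deg[5]=1+0=1, deg[6]=1+1=2, deg[7]=1+0=1, deg[8]=1+4=5, deg[9]=1+0=1, deg[10]=1+1=2, deg[11]=1+0=1, deg[12]=1+2=3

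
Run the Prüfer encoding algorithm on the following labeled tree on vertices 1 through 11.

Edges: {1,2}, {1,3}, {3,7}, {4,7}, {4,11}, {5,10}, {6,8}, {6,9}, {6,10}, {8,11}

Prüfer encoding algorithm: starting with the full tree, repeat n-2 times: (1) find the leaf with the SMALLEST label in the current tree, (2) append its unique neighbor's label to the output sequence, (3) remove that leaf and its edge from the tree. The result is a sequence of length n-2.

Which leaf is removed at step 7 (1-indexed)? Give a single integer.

Answer: 9

Derivation:
Step 1: current leaves = {2,5,9}. Remove leaf 2 (neighbor: 1).
Step 2: current leaves = {1,5,9}. Remove leaf 1 (neighbor: 3).
Step 3: current leaves = {3,5,9}. Remove leaf 3 (neighbor: 7).
Step 4: current leaves = {5,7,9}. Remove leaf 5 (neighbor: 10).
Step 5: current leaves = {7,9,10}. Remove leaf 7 (neighbor: 4).
Step 6: current leaves = {4,9,10}. Remove leaf 4 (neighbor: 11).
Step 7: current leaves = {9,10,11}. Remove leaf 9 (neighbor: 6).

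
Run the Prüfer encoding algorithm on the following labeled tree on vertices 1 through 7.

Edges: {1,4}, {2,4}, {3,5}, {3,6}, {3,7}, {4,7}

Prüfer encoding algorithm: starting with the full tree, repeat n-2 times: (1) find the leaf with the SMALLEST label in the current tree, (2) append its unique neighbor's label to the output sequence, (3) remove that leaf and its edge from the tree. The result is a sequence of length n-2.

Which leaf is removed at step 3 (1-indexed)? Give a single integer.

Answer: 4

Derivation:
Step 1: current leaves = {1,2,5,6}. Remove leaf 1 (neighbor: 4).
Step 2: current leaves = {2,5,6}. Remove leaf 2 (neighbor: 4).
Step 3: current leaves = {4,5,6}. Remove leaf 4 (neighbor: 7).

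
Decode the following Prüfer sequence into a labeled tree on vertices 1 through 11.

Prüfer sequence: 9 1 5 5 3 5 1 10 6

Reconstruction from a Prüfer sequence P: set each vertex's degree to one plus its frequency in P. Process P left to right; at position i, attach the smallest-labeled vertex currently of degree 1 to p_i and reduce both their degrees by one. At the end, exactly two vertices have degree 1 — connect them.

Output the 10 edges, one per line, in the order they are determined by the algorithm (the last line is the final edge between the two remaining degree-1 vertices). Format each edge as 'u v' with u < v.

Answer: 2 9
1 4
5 7
5 8
3 9
3 5
1 5
1 10
6 10
6 11

Derivation:
Initial degrees: {1:3, 2:1, 3:2, 4:1, 5:4, 6:2, 7:1, 8:1, 9:2, 10:2, 11:1}
Step 1: smallest deg-1 vertex = 2, p_1 = 9. Add edge {2,9}. Now deg[2]=0, deg[9]=1.
Step 2: smallest deg-1 vertex = 4, p_2 = 1. Add edge {1,4}. Now deg[4]=0, deg[1]=2.
Step 3: smallest deg-1 vertex = 7, p_3 = 5. Add edge {5,7}. Now deg[7]=0, deg[5]=3.
Step 4: smallest deg-1 vertex = 8, p_4 = 5. Add edge {5,8}. Now deg[8]=0, deg[5]=2.
Step 5: smallest deg-1 vertex = 9, p_5 = 3. Add edge {3,9}. Now deg[9]=0, deg[3]=1.
Step 6: smallest deg-1 vertex = 3, p_6 = 5. Add edge {3,5}. Now deg[3]=0, deg[5]=1.
Step 7: smallest deg-1 vertex = 5, p_7 = 1. Add edge {1,5}. Now deg[5]=0, deg[1]=1.
Step 8: smallest deg-1 vertex = 1, p_8 = 10. Add edge {1,10}. Now deg[1]=0, deg[10]=1.
Step 9: smallest deg-1 vertex = 10, p_9 = 6. Add edge {6,10}. Now deg[10]=0, deg[6]=1.
Final: two remaining deg-1 vertices are 6, 11. Add edge {6,11}.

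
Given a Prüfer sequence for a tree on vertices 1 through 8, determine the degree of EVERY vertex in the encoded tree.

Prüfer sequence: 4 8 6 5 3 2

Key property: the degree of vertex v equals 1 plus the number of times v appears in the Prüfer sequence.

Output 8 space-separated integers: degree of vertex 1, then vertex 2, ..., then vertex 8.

p_1 = 4: count[4] becomes 1
p_2 = 8: count[8] becomes 1
p_3 = 6: count[6] becomes 1
p_4 = 5: count[5] becomes 1
p_5 = 3: count[3] becomes 1
p_6 = 2: count[2] becomes 1
Degrees (1 + count): deg[1]=1+0=1, deg[2]=1+1=2, deg[3]=1+1=2, deg[4]=1+1=2, deg[5]=1+1=2, deg[6]=1+1=2, deg[7]=1+0=1, deg[8]=1+1=2

Answer: 1 2 2 2 2 2 1 2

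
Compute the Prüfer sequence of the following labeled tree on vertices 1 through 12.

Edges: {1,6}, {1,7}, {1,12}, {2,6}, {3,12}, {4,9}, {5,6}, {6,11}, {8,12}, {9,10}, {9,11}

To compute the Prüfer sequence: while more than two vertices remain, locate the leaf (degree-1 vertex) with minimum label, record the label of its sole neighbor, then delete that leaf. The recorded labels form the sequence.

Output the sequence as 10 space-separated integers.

Answer: 6 12 9 6 1 12 9 11 6 1

Derivation:
Step 1: leaves = {2,3,4,5,7,8,10}. Remove smallest leaf 2, emit neighbor 6.
Step 2: leaves = {3,4,5,7,8,10}. Remove smallest leaf 3, emit neighbor 12.
Step 3: leaves = {4,5,7,8,10}. Remove smallest leaf 4, emit neighbor 9.
Step 4: leaves = {5,7,8,10}. Remove smallest leaf 5, emit neighbor 6.
Step 5: leaves = {7,8,10}. Remove smallest leaf 7, emit neighbor 1.
Step 6: leaves = {8,10}. Remove smallest leaf 8, emit neighbor 12.
Step 7: leaves = {10,12}. Remove smallest leaf 10, emit neighbor 9.
Step 8: leaves = {9,12}. Remove smallest leaf 9, emit neighbor 11.
Step 9: leaves = {11,12}. Remove smallest leaf 11, emit neighbor 6.
Step 10: leaves = {6,12}. Remove smallest leaf 6, emit neighbor 1.
Done: 2 vertices remain (1, 12). Sequence = [6 12 9 6 1 12 9 11 6 1]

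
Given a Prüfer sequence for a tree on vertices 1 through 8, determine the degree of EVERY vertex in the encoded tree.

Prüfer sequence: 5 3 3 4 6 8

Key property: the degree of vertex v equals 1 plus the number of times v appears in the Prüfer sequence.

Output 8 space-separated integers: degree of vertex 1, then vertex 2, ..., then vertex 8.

Answer: 1 1 3 2 2 2 1 2

Derivation:
p_1 = 5: count[5] becomes 1
p_2 = 3: count[3] becomes 1
p_3 = 3: count[3] becomes 2
p_4 = 4: count[4] becomes 1
p_5 = 6: count[6] becomes 1
p_6 = 8: count[8] becomes 1
Degrees (1 + count): deg[1]=1+0=1, deg[2]=1+0=1, deg[3]=1+2=3, deg[4]=1+1=2, deg[5]=1+1=2, deg[6]=1+1=2, deg[7]=1+0=1, deg[8]=1+1=2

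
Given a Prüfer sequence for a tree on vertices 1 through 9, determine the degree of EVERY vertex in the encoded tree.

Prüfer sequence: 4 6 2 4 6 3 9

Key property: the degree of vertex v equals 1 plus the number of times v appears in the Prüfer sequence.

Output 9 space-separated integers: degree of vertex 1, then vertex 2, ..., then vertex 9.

p_1 = 4: count[4] becomes 1
p_2 = 6: count[6] becomes 1
p_3 = 2: count[2] becomes 1
p_4 = 4: count[4] becomes 2
p_5 = 6: count[6] becomes 2
p_6 = 3: count[3] becomes 1
p_7 = 9: count[9] becomes 1
Degrees (1 + count): deg[1]=1+0=1, deg[2]=1+1=2, deg[3]=1+1=2, deg[4]=1+2=3, deg[5]=1+0=1, deg[6]=1+2=3, deg[7]=1+0=1, deg[8]=1+0=1, deg[9]=1+1=2

Answer: 1 2 2 3 1 3 1 1 2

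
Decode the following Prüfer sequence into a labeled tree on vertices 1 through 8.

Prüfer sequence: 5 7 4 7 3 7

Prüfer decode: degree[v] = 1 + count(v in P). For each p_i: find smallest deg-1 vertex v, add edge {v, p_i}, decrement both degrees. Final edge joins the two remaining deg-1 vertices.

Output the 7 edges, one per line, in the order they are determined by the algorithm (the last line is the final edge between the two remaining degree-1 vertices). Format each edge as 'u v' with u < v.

Answer: 1 5
2 7
4 5
4 7
3 6
3 7
7 8

Derivation:
Initial degrees: {1:1, 2:1, 3:2, 4:2, 5:2, 6:1, 7:4, 8:1}
Step 1: smallest deg-1 vertex = 1, p_1 = 5. Add edge {1,5}. Now deg[1]=0, deg[5]=1.
Step 2: smallest deg-1 vertex = 2, p_2 = 7. Add edge {2,7}. Now deg[2]=0, deg[7]=3.
Step 3: smallest deg-1 vertex = 5, p_3 = 4. Add edge {4,5}. Now deg[5]=0, deg[4]=1.
Step 4: smallest deg-1 vertex = 4, p_4 = 7. Add edge {4,7}. Now deg[4]=0, deg[7]=2.
Step 5: smallest deg-1 vertex = 6, p_5 = 3. Add edge {3,6}. Now deg[6]=0, deg[3]=1.
Step 6: smallest deg-1 vertex = 3, p_6 = 7. Add edge {3,7}. Now deg[3]=0, deg[7]=1.
Final: two remaining deg-1 vertices are 7, 8. Add edge {7,8}.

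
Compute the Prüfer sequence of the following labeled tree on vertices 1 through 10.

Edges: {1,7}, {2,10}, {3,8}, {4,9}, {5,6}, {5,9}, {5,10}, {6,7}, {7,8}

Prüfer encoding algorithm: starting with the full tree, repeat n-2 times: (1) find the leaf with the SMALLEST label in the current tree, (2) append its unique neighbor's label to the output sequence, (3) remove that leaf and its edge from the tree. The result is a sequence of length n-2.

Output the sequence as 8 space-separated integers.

Answer: 7 10 8 9 7 6 5 5

Derivation:
Step 1: leaves = {1,2,3,4}. Remove smallest leaf 1, emit neighbor 7.
Step 2: leaves = {2,3,4}. Remove smallest leaf 2, emit neighbor 10.
Step 3: leaves = {3,4,10}. Remove smallest leaf 3, emit neighbor 8.
Step 4: leaves = {4,8,10}. Remove smallest leaf 4, emit neighbor 9.
Step 5: leaves = {8,9,10}. Remove smallest leaf 8, emit neighbor 7.
Step 6: leaves = {7,9,10}. Remove smallest leaf 7, emit neighbor 6.
Step 7: leaves = {6,9,10}. Remove smallest leaf 6, emit neighbor 5.
Step 8: leaves = {9,10}. Remove smallest leaf 9, emit neighbor 5.
Done: 2 vertices remain (5, 10). Sequence = [7 10 8 9 7 6 5 5]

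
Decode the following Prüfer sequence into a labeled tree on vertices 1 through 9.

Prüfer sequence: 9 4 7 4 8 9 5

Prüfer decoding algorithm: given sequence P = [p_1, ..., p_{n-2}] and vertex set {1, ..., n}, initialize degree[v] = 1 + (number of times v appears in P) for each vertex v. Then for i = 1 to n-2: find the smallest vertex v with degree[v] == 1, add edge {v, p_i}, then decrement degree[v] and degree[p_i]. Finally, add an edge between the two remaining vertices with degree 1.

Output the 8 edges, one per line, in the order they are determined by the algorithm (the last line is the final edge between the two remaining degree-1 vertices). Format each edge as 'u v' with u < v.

Answer: 1 9
2 4
3 7
4 6
4 8
7 9
5 8
5 9

Derivation:
Initial degrees: {1:1, 2:1, 3:1, 4:3, 5:2, 6:1, 7:2, 8:2, 9:3}
Step 1: smallest deg-1 vertex = 1, p_1 = 9. Add edge {1,9}. Now deg[1]=0, deg[9]=2.
Step 2: smallest deg-1 vertex = 2, p_2 = 4. Add edge {2,4}. Now deg[2]=0, deg[4]=2.
Step 3: smallest deg-1 vertex = 3, p_3 = 7. Add edge {3,7}. Now deg[3]=0, deg[7]=1.
Step 4: smallest deg-1 vertex = 6, p_4 = 4. Add edge {4,6}. Now deg[6]=0, deg[4]=1.
Step 5: smallest deg-1 vertex = 4, p_5 = 8. Add edge {4,8}. Now deg[4]=0, deg[8]=1.
Step 6: smallest deg-1 vertex = 7, p_6 = 9. Add edge {7,9}. Now deg[7]=0, deg[9]=1.
Step 7: smallest deg-1 vertex = 8, p_7 = 5. Add edge {5,8}. Now deg[8]=0, deg[5]=1.
Final: two remaining deg-1 vertices are 5, 9. Add edge {5,9}.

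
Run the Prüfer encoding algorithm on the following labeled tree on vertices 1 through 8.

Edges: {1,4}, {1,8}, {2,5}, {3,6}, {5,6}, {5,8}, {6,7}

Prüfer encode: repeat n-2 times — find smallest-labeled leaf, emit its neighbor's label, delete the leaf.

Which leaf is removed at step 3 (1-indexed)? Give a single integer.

Step 1: current leaves = {2,3,4,7}. Remove leaf 2 (neighbor: 5).
Step 2: current leaves = {3,4,7}. Remove leaf 3 (neighbor: 6).
Step 3: current leaves = {4,7}. Remove leaf 4 (neighbor: 1).

Answer: 4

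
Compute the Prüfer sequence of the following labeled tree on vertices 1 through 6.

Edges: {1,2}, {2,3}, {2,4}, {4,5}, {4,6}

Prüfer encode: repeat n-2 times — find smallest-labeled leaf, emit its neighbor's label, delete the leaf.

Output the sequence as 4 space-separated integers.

Step 1: leaves = {1,3,5,6}. Remove smallest leaf 1, emit neighbor 2.
Step 2: leaves = {3,5,6}. Remove smallest leaf 3, emit neighbor 2.
Step 3: leaves = {2,5,6}. Remove smallest leaf 2, emit neighbor 4.
Step 4: leaves = {5,6}. Remove smallest leaf 5, emit neighbor 4.
Done: 2 vertices remain (4, 6). Sequence = [2 2 4 4]

Answer: 2 2 4 4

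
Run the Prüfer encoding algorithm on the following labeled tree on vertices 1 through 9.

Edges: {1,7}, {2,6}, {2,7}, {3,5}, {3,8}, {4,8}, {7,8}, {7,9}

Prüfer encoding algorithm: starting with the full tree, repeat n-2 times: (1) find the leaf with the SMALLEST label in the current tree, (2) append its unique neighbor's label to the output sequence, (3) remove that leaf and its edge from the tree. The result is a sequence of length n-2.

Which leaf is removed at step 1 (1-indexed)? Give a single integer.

Answer: 1

Derivation:
Step 1: current leaves = {1,4,5,6,9}. Remove leaf 1 (neighbor: 7).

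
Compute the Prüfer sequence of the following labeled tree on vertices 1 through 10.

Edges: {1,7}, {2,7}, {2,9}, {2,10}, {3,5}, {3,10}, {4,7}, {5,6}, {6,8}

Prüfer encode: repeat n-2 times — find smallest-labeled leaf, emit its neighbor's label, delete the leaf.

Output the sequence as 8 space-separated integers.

Step 1: leaves = {1,4,8,9}. Remove smallest leaf 1, emit neighbor 7.
Step 2: leaves = {4,8,9}. Remove smallest leaf 4, emit neighbor 7.
Step 3: leaves = {7,8,9}. Remove smallest leaf 7, emit neighbor 2.
Step 4: leaves = {8,9}. Remove smallest leaf 8, emit neighbor 6.
Step 5: leaves = {6,9}. Remove smallest leaf 6, emit neighbor 5.
Step 6: leaves = {5,9}. Remove smallest leaf 5, emit neighbor 3.
Step 7: leaves = {3,9}. Remove smallest leaf 3, emit neighbor 10.
Step 8: leaves = {9,10}. Remove smallest leaf 9, emit neighbor 2.
Done: 2 vertices remain (2, 10). Sequence = [7 7 2 6 5 3 10 2]

Answer: 7 7 2 6 5 3 10 2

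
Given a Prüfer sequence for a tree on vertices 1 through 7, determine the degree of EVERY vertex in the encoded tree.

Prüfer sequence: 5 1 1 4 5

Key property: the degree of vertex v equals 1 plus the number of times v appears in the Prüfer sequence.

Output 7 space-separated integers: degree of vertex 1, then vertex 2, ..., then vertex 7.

Answer: 3 1 1 2 3 1 1

Derivation:
p_1 = 5: count[5] becomes 1
p_2 = 1: count[1] becomes 1
p_3 = 1: count[1] becomes 2
p_4 = 4: count[4] becomes 1
p_5 = 5: count[5] becomes 2
Degrees (1 + count): deg[1]=1+2=3, deg[2]=1+0=1, deg[3]=1+0=1, deg[4]=1+1=2, deg[5]=1+2=3, deg[6]=1+0=1, deg[7]=1+0=1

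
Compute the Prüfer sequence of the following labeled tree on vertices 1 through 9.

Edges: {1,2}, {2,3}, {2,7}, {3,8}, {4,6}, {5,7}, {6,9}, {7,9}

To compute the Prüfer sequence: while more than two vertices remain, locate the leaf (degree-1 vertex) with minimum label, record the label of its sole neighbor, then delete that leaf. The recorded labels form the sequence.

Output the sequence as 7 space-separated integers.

Answer: 2 6 7 9 3 2 7

Derivation:
Step 1: leaves = {1,4,5,8}. Remove smallest leaf 1, emit neighbor 2.
Step 2: leaves = {4,5,8}. Remove smallest leaf 4, emit neighbor 6.
Step 3: leaves = {5,6,8}. Remove smallest leaf 5, emit neighbor 7.
Step 4: leaves = {6,8}. Remove smallest leaf 6, emit neighbor 9.
Step 5: leaves = {8,9}. Remove smallest leaf 8, emit neighbor 3.
Step 6: leaves = {3,9}. Remove smallest leaf 3, emit neighbor 2.
Step 7: leaves = {2,9}. Remove smallest leaf 2, emit neighbor 7.
Done: 2 vertices remain (7, 9). Sequence = [2 6 7 9 3 2 7]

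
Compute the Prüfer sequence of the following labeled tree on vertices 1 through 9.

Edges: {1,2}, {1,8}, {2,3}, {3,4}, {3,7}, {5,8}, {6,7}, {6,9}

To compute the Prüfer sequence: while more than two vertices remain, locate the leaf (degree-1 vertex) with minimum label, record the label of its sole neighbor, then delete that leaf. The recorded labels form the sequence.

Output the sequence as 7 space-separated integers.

Step 1: leaves = {4,5,9}. Remove smallest leaf 4, emit neighbor 3.
Step 2: leaves = {5,9}. Remove smallest leaf 5, emit neighbor 8.
Step 3: leaves = {8,9}. Remove smallest leaf 8, emit neighbor 1.
Step 4: leaves = {1,9}. Remove smallest leaf 1, emit neighbor 2.
Step 5: leaves = {2,9}. Remove smallest leaf 2, emit neighbor 3.
Step 6: leaves = {3,9}. Remove smallest leaf 3, emit neighbor 7.
Step 7: leaves = {7,9}. Remove smallest leaf 7, emit neighbor 6.
Done: 2 vertices remain (6, 9). Sequence = [3 8 1 2 3 7 6]

Answer: 3 8 1 2 3 7 6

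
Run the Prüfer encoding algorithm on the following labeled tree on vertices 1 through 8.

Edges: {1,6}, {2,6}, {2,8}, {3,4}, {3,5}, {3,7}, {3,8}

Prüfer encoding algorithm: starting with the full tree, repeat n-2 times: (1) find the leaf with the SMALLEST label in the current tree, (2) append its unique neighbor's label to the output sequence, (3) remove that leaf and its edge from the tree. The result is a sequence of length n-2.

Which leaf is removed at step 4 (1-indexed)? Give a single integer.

Answer: 6

Derivation:
Step 1: current leaves = {1,4,5,7}. Remove leaf 1 (neighbor: 6).
Step 2: current leaves = {4,5,6,7}. Remove leaf 4 (neighbor: 3).
Step 3: current leaves = {5,6,7}. Remove leaf 5 (neighbor: 3).
Step 4: current leaves = {6,7}. Remove leaf 6 (neighbor: 2).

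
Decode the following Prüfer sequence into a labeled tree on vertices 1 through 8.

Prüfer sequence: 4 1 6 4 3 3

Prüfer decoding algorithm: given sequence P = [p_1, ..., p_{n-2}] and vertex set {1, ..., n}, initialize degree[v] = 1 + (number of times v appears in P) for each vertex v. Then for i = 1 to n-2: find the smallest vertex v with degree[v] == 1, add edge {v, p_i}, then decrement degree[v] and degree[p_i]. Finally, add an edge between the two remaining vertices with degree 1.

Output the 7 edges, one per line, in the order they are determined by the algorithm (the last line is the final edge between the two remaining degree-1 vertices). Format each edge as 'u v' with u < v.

Initial degrees: {1:2, 2:1, 3:3, 4:3, 5:1, 6:2, 7:1, 8:1}
Step 1: smallest deg-1 vertex = 2, p_1 = 4. Add edge {2,4}. Now deg[2]=0, deg[4]=2.
Step 2: smallest deg-1 vertex = 5, p_2 = 1. Add edge {1,5}. Now deg[5]=0, deg[1]=1.
Step 3: smallest deg-1 vertex = 1, p_3 = 6. Add edge {1,6}. Now deg[1]=0, deg[6]=1.
Step 4: smallest deg-1 vertex = 6, p_4 = 4. Add edge {4,6}. Now deg[6]=0, deg[4]=1.
Step 5: smallest deg-1 vertex = 4, p_5 = 3. Add edge {3,4}. Now deg[4]=0, deg[3]=2.
Step 6: smallest deg-1 vertex = 7, p_6 = 3. Add edge {3,7}. Now deg[7]=0, deg[3]=1.
Final: two remaining deg-1 vertices are 3, 8. Add edge {3,8}.

Answer: 2 4
1 5
1 6
4 6
3 4
3 7
3 8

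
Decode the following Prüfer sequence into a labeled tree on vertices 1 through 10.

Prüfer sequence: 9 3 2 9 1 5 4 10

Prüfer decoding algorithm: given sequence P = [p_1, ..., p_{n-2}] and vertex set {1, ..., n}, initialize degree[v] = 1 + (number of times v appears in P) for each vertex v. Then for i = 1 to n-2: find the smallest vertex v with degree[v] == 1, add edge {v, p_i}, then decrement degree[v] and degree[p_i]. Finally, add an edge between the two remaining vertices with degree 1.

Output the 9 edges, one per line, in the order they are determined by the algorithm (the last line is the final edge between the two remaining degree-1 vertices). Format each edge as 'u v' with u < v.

Initial degrees: {1:2, 2:2, 3:2, 4:2, 5:2, 6:1, 7:1, 8:1, 9:3, 10:2}
Step 1: smallest deg-1 vertex = 6, p_1 = 9. Add edge {6,9}. Now deg[6]=0, deg[9]=2.
Step 2: smallest deg-1 vertex = 7, p_2 = 3. Add edge {3,7}. Now deg[7]=0, deg[3]=1.
Step 3: smallest deg-1 vertex = 3, p_3 = 2. Add edge {2,3}. Now deg[3]=0, deg[2]=1.
Step 4: smallest deg-1 vertex = 2, p_4 = 9. Add edge {2,9}. Now deg[2]=0, deg[9]=1.
Step 5: smallest deg-1 vertex = 8, p_5 = 1. Add edge {1,8}. Now deg[8]=0, deg[1]=1.
Step 6: smallest deg-1 vertex = 1, p_6 = 5. Add edge {1,5}. Now deg[1]=0, deg[5]=1.
Step 7: smallest deg-1 vertex = 5, p_7 = 4. Add edge {4,5}. Now deg[5]=0, deg[4]=1.
Step 8: smallest deg-1 vertex = 4, p_8 = 10. Add edge {4,10}. Now deg[4]=0, deg[10]=1.
Final: two remaining deg-1 vertices are 9, 10. Add edge {9,10}.

Answer: 6 9
3 7
2 3
2 9
1 8
1 5
4 5
4 10
9 10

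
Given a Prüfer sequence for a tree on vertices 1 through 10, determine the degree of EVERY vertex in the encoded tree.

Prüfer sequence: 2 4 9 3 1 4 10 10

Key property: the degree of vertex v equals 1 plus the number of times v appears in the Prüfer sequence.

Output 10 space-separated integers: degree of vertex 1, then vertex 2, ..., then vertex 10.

Answer: 2 2 2 3 1 1 1 1 2 3

Derivation:
p_1 = 2: count[2] becomes 1
p_2 = 4: count[4] becomes 1
p_3 = 9: count[9] becomes 1
p_4 = 3: count[3] becomes 1
p_5 = 1: count[1] becomes 1
p_6 = 4: count[4] becomes 2
p_7 = 10: count[10] becomes 1
p_8 = 10: count[10] becomes 2
Degrees (1 + count): deg[1]=1+1=2, deg[2]=1+1=2, deg[3]=1+1=2, deg[4]=1+2=3, deg[5]=1+0=1, deg[6]=1+0=1, deg[7]=1+0=1, deg[8]=1+0=1, deg[9]=1+1=2, deg[10]=1+2=3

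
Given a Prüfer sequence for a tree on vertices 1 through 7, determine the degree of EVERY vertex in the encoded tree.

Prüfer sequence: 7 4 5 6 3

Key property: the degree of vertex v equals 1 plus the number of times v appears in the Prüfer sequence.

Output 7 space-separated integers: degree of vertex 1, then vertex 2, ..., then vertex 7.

Answer: 1 1 2 2 2 2 2

Derivation:
p_1 = 7: count[7] becomes 1
p_2 = 4: count[4] becomes 1
p_3 = 5: count[5] becomes 1
p_4 = 6: count[6] becomes 1
p_5 = 3: count[3] becomes 1
Degrees (1 + count): deg[1]=1+0=1, deg[2]=1+0=1, deg[3]=1+1=2, deg[4]=1+1=2, deg[5]=1+1=2, deg[6]=1+1=2, deg[7]=1+1=2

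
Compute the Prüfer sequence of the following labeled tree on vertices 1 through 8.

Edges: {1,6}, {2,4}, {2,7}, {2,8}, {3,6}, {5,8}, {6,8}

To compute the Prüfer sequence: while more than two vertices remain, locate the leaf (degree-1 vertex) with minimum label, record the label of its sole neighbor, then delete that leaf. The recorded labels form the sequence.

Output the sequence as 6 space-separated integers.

Step 1: leaves = {1,3,4,5,7}. Remove smallest leaf 1, emit neighbor 6.
Step 2: leaves = {3,4,5,7}. Remove smallest leaf 3, emit neighbor 6.
Step 3: leaves = {4,5,6,7}. Remove smallest leaf 4, emit neighbor 2.
Step 4: leaves = {5,6,7}. Remove smallest leaf 5, emit neighbor 8.
Step 5: leaves = {6,7}. Remove smallest leaf 6, emit neighbor 8.
Step 6: leaves = {7,8}. Remove smallest leaf 7, emit neighbor 2.
Done: 2 vertices remain (2, 8). Sequence = [6 6 2 8 8 2]

Answer: 6 6 2 8 8 2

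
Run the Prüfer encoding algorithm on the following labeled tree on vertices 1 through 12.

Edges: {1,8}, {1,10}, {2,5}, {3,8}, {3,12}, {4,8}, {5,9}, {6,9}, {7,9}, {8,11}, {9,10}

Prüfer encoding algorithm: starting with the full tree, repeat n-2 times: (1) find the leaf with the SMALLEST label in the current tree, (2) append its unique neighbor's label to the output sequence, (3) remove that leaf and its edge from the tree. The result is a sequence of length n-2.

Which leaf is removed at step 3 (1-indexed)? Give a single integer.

Answer: 5

Derivation:
Step 1: current leaves = {2,4,6,7,11,12}. Remove leaf 2 (neighbor: 5).
Step 2: current leaves = {4,5,6,7,11,12}. Remove leaf 4 (neighbor: 8).
Step 3: current leaves = {5,6,7,11,12}. Remove leaf 5 (neighbor: 9).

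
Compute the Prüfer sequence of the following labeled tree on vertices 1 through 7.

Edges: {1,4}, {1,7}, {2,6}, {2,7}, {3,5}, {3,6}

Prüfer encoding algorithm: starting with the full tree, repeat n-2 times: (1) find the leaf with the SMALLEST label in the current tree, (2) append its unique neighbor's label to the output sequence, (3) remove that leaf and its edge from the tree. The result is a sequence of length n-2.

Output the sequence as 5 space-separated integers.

Step 1: leaves = {4,5}. Remove smallest leaf 4, emit neighbor 1.
Step 2: leaves = {1,5}. Remove smallest leaf 1, emit neighbor 7.
Step 3: leaves = {5,7}. Remove smallest leaf 5, emit neighbor 3.
Step 4: leaves = {3,7}. Remove smallest leaf 3, emit neighbor 6.
Step 5: leaves = {6,7}. Remove smallest leaf 6, emit neighbor 2.
Done: 2 vertices remain (2, 7). Sequence = [1 7 3 6 2]

Answer: 1 7 3 6 2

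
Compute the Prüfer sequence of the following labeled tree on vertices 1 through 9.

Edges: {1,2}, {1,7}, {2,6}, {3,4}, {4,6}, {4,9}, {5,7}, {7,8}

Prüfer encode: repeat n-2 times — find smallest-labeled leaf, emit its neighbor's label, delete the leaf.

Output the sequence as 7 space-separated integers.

Answer: 4 7 7 1 2 6 4

Derivation:
Step 1: leaves = {3,5,8,9}. Remove smallest leaf 3, emit neighbor 4.
Step 2: leaves = {5,8,9}. Remove smallest leaf 5, emit neighbor 7.
Step 3: leaves = {8,9}. Remove smallest leaf 8, emit neighbor 7.
Step 4: leaves = {7,9}. Remove smallest leaf 7, emit neighbor 1.
Step 5: leaves = {1,9}. Remove smallest leaf 1, emit neighbor 2.
Step 6: leaves = {2,9}. Remove smallest leaf 2, emit neighbor 6.
Step 7: leaves = {6,9}. Remove smallest leaf 6, emit neighbor 4.
Done: 2 vertices remain (4, 9). Sequence = [4 7 7 1 2 6 4]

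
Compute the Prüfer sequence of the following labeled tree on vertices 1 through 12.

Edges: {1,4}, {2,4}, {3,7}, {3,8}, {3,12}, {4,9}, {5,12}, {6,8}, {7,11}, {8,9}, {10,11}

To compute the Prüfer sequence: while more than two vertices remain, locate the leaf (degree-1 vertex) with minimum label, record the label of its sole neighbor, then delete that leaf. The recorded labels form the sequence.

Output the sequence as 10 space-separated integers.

Step 1: leaves = {1,2,5,6,10}. Remove smallest leaf 1, emit neighbor 4.
Step 2: leaves = {2,5,6,10}. Remove smallest leaf 2, emit neighbor 4.
Step 3: leaves = {4,5,6,10}. Remove smallest leaf 4, emit neighbor 9.
Step 4: leaves = {5,6,9,10}. Remove smallest leaf 5, emit neighbor 12.
Step 5: leaves = {6,9,10,12}. Remove smallest leaf 6, emit neighbor 8.
Step 6: leaves = {9,10,12}. Remove smallest leaf 9, emit neighbor 8.
Step 7: leaves = {8,10,12}. Remove smallest leaf 8, emit neighbor 3.
Step 8: leaves = {10,12}. Remove smallest leaf 10, emit neighbor 11.
Step 9: leaves = {11,12}. Remove smallest leaf 11, emit neighbor 7.
Step 10: leaves = {7,12}. Remove smallest leaf 7, emit neighbor 3.
Done: 2 vertices remain (3, 12). Sequence = [4 4 9 12 8 8 3 11 7 3]

Answer: 4 4 9 12 8 8 3 11 7 3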